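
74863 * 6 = 449178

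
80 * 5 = 400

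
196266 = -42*(-4673)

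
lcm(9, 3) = 9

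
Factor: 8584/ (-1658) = -1*2^2*29^1*37^1*829^ (-1) = -4292/829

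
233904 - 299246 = -65342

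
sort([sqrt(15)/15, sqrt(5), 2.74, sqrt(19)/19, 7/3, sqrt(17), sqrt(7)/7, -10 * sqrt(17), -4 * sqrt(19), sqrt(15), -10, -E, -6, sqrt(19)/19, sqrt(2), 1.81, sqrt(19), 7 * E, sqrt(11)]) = [-10 * sqrt(17), -4 * sqrt(19), -10, -6, -E, sqrt(19)/19, sqrt(19)/19, sqrt(15)/15, sqrt(7)/7, sqrt(2), 1.81, sqrt(5), 7/3, 2.74, sqrt(11), sqrt(15), sqrt(17), sqrt(19), 7 * E]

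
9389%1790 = 439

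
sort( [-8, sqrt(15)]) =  [-8, sqrt(15)]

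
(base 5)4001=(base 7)1314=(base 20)151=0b111110101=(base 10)501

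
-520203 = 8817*(-59)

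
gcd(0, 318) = 318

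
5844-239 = 5605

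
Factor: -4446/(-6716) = 2^(-1)*3^2*13^1*19^1*23^(-1)*73^(-1) = 2223/3358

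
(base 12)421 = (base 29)kl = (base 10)601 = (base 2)1001011001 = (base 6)2441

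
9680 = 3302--6378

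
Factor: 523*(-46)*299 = -1*2^1*13^1*23^2*523^1 = -7193342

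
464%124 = 92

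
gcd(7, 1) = 1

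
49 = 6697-6648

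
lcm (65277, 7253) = 65277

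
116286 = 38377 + 77909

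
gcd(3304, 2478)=826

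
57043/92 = 620+3/92 ≈ 620.03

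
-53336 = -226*236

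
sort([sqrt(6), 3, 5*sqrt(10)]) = [sqrt(6), 3, 5*sqrt(10)]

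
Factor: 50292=2^2 * 3^2 * 11^1 * 127^1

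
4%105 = 4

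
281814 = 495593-213779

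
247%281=247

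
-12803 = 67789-80592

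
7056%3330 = 396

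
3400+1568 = 4968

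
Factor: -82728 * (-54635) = 2^3 * 3^3 * 5^1 * 7^2 * 223^1 * 383^1 = 4519844280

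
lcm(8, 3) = 24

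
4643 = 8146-3503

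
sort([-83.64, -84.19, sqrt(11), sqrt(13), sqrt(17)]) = [-84.19, -83.64, sqrt(11), sqrt(13), sqrt(17)]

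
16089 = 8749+7340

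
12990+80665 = 93655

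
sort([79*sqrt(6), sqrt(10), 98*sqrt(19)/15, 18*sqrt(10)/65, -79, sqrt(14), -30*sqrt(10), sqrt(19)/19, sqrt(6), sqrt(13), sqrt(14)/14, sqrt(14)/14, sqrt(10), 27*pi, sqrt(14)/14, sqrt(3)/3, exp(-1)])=[-30*sqrt(10), -79, sqrt(19)/19, sqrt(14)/14, sqrt(14)/14, sqrt(14)/14, exp(-1), sqrt(3)/3, 18*sqrt(10)/65, sqrt(6), sqrt(10), sqrt(10), sqrt(13), sqrt(14), 98*sqrt(19)/15, 27*pi, 79*sqrt(6)]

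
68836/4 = 17209 = 17209.00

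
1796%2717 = 1796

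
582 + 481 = 1063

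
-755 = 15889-16644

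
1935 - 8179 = -6244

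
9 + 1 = 10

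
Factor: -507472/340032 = -1 * 2^(-2) * 3^(-1) * 11^(-1) * 197^1 = -197/132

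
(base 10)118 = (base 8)166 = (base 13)91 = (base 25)4i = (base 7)226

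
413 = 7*59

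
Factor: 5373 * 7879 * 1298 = 2^1 * 3^3 * 11^1 * 59^1 * 199^1 * 7879^1 = 54949359366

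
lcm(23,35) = 805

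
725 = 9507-8782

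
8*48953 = 391624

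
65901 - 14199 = 51702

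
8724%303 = 240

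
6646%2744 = 1158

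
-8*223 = -1784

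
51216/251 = 204+12/251 ≈ 204.05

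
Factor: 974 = 2^1*487^1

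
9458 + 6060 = 15518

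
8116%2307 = 1195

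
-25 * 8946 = -223650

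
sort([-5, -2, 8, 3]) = [-5, -2, 3, 8]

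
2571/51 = 857/17 ≈ 50.41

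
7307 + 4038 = 11345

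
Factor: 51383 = 51383^1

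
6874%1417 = 1206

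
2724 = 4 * 681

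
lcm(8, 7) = 56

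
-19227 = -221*87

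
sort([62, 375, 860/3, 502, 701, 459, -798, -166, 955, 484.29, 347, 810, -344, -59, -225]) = [-798, -344, -225, -166, -59, 62, 860/3, 347, 375, 459, 484.29, 502, 701, 810, 955]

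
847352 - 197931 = 649421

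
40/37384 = 5/4673 ≈ 0.00107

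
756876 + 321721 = 1078597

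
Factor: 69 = 3^1 * 23^1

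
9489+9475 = 18964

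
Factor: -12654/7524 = -1 * 2^(-1) * 11^(-1) * 37^1 = -37/22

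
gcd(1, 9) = 1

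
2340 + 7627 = 9967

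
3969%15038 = 3969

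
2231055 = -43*(-51885)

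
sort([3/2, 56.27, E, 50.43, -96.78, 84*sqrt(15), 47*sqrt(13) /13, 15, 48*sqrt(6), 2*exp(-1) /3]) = [-96.78, 2*exp(-1) /3, 3/2, E, 47*sqrt(13) /13, 15, 50.43, 56.27, 48*sqrt(6), 84*sqrt(15)]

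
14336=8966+5370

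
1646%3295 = 1646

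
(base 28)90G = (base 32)6T0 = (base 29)8BP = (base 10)7072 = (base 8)15640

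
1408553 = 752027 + 656526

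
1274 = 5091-3817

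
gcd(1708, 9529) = 1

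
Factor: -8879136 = -1 * 2^5 * 3^1 * 7^1 * 73^1 * 181^1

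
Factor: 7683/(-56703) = -1*13^1*41^(-1)*197^1*461^(-1) = -2561/18901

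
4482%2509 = 1973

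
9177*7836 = 71910972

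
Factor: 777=3^1*7^1*37^1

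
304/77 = 3 + 73/77 ≈ 3.95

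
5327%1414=1085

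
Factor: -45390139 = -1*311^1*145949^1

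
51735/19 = 2722 + 17/19 ≈ 2722.89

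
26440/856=3305/107 ≈ 30.89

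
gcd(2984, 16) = 8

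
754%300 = 154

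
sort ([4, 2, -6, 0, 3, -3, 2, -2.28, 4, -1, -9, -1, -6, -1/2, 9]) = [-9, -6, -6, -3, -2.28, -1, -1, -1/2, 0, 2, 2, 3, 4, 4, 9]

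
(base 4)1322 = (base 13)95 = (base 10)122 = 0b1111010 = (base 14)8a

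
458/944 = 229/472 ≈ 0.485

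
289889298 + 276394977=566284275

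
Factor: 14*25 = 2^1*5^2*7^1 = 350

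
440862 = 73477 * 6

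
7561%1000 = 561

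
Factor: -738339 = -1 * 3^1 * 7^1 * 35159^1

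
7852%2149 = 1405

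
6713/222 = 30 + 53/222 ≈ 30.24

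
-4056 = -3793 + -263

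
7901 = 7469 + 432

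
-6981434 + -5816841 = -12798275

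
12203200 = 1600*7627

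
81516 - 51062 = 30454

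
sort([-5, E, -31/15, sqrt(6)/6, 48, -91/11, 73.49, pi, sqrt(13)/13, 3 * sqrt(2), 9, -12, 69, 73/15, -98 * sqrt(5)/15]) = [-98 * sqrt(5)/15, -12, -91/11, -5, -31/15, sqrt(13)/13, sqrt(6)/6, E, pi, 3 * sqrt(2), 73/15, 9, 48, 69, 73.49]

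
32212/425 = 75+337/425 ≈ 75.79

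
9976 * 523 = 5217448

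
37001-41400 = -4399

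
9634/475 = 20 + 134/475 ≈ 20.28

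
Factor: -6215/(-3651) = 3^(-1) * 5^1 * 11^1 * 113^1 * 1217^(-1)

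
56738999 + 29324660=86063659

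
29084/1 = 29084 = 29084.00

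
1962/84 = 23 + 5/14 ≈ 23.36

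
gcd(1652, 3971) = 1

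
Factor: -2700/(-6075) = 2^2*3^(-2) = 4/9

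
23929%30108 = 23929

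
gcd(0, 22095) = 22095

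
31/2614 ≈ 0.0119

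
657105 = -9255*(-71)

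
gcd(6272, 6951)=7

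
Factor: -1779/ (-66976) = 2^ (-5)*3^1*7^ (-1)*13^ (-1)*23^ (-1)*593^1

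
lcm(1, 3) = 3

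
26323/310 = 84 + 283/310 ≈ 84.91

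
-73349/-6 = 12224+5/6 ≈ 12224.83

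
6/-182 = -3/91 ≈ -0.0330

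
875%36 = 11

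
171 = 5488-5317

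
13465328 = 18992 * 709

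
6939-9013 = -2074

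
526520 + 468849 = 995369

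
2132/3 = 710 + 2/3 ≈ 710.67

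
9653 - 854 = 8799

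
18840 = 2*9420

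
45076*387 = 17444412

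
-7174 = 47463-54637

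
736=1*736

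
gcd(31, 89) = 1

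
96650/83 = 1164+38/83 ≈ 1164.46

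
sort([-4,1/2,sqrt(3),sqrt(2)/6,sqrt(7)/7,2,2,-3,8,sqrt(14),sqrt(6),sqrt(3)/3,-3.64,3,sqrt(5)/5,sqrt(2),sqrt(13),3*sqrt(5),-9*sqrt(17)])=[-9*sqrt(17),-4,-3.64,-3,sqrt(2)/6,sqrt(7)/7,sqrt(5)/5,1/2,sqrt(3)/3,sqrt(2),sqrt(3),2,2,sqrt(6),3,sqrt(13),sqrt(14),3*sqrt(5),8]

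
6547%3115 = 317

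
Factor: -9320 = -1*2^3*5^1*233^1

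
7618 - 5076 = 2542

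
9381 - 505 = 8876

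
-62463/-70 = 892 + 23/70 ≈ 892.33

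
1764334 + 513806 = 2278140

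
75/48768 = 25/16256 ≈ 0.00154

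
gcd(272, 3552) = 16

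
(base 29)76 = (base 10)209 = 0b11010001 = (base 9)252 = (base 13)131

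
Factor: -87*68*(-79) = 2^2*3^1*17^1*29^1*79^1 = 467364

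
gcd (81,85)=1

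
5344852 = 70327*76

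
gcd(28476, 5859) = 63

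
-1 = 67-68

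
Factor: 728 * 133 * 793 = 2^3 * 7^2 * 13^2 * 19^1 * 61^1 = 76781432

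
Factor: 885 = 3^1 * 5^1 * 59^1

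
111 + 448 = 559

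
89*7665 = 682185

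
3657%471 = 360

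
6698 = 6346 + 352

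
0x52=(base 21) 3j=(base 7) 145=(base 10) 82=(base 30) 2m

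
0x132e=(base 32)4pe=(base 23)96b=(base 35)40a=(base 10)4910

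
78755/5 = 15751 = 15751.00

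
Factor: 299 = 13^1 * 23^1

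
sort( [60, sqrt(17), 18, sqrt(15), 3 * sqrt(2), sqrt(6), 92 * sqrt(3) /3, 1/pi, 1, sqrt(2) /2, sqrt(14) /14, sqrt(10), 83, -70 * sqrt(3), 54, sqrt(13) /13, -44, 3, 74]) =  [-70 * sqrt(3), -44, sqrt(14) /14, sqrt(13) /13, 1/pi, sqrt(2) /2, 1, sqrt(6), 3, sqrt(10), sqrt(15), sqrt(17), 3 * sqrt(2), 18, 92 * sqrt(3) /3, 54, 60, 74, 83]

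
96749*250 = 24187250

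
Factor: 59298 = 2^1*3^1*9883^1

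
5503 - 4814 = 689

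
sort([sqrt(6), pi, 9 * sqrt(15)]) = [sqrt(6), pi, 9 * sqrt(15)]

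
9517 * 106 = 1008802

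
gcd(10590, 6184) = 2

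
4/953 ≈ 0.00420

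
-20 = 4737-4757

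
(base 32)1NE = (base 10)1774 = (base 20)48E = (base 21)40A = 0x6EE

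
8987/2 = 4493 + 1/2 = 4493.50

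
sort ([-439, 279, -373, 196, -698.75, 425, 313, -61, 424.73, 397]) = [-698.75, -439, -373, -61, 196, 279, 313, 397, 424.73, 425]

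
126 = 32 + 94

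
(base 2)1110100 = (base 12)98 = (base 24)4k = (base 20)5g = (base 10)116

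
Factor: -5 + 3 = -1*2^1 = -2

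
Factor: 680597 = 680597^1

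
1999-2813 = -814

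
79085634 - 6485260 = 72600374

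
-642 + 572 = -70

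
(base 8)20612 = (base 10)8586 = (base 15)2826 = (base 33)7t6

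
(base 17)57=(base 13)71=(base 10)92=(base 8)134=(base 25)3h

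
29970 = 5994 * 5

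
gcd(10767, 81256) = 1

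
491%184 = 123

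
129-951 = -822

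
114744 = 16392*7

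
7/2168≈0.00323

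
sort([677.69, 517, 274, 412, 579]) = [274, 412, 517, 579, 677.69]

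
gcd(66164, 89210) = 2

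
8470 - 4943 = 3527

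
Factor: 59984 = 2^4 * 23^1 * 163^1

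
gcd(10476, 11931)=291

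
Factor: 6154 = 2^1*17^1*181^1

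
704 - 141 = 563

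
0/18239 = 0 = 0.00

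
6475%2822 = 831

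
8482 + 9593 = 18075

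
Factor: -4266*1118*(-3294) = 2^3*3^6*13^1*43^1*61^1*79^1 = 15710364072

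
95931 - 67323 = 28608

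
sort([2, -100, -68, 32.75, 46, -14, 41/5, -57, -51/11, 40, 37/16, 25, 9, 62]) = [-100, -68, -57, -14, -51/11, 2, 37/16, 41/5, 9, 25, 32.75, 40, 46, 62]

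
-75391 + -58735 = -134126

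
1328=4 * 332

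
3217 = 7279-4062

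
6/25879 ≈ 0.000232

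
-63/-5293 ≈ 0.0119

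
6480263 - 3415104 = 3065159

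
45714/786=7619/131 ≈ 58.16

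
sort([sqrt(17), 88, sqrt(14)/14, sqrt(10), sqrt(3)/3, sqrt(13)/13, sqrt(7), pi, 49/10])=[sqrt(14)/14, sqrt(13)/13, sqrt(3)/3, sqrt(7), pi, sqrt(10), sqrt(17), 49/10, 88]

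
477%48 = 45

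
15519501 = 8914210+6605291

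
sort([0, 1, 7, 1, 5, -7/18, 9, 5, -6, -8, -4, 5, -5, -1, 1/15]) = [-8, -6, -5, -4, -1, -7/18, 0, 1/15, 1, 1, 5, 5, 5, 7, 9]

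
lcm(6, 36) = 36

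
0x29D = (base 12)479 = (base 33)K9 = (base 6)3033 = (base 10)669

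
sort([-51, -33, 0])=[-51, -33, 0]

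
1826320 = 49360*37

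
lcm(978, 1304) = 3912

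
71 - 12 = 59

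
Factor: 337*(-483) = -1*3^1*7^1*23^1*337^1 = -162771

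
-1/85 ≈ -0.0118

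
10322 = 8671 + 1651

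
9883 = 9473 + 410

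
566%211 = 144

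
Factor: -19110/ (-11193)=2^1*5^1*7^1*41^ (-1)=70/41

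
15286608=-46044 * (-332)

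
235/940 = 1/4 = 0.25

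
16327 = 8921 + 7406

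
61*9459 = 576999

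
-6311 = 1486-7797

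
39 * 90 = 3510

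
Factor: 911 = 911^1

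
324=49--275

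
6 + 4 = 10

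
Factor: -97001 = -1*97001^1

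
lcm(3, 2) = 6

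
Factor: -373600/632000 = -1*2^(-1)*5^(-1)*79^(-1)*467^1 = -467/790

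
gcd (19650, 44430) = 30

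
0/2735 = 0 = 0.00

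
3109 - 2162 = 947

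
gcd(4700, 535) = 5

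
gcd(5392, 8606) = 2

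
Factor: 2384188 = 2^2 * 596047^1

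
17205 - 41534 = -24329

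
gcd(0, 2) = 2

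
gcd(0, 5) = 5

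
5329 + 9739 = 15068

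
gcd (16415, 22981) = 3283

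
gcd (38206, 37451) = 1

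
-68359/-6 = 11393 + 1/6 ≈ 11393.17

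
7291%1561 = 1047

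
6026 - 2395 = 3631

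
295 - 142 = 153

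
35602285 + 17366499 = 52968784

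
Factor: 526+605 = 3^1*13^1*29^1 = 1131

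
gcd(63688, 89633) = 1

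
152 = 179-27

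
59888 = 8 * 7486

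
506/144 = 3+37/72 ≈ 3.51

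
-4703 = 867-5570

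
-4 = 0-4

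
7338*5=36690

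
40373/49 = 823 + 46/49 ≈ 823.94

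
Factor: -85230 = -1 * 2^1 * 3^2 * 5^1 * 947^1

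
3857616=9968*387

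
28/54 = 14/27 ≈ 0.519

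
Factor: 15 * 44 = 2^2 * 3^1 * 5^1 * 11^1 = 660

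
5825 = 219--5606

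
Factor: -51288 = -1*2^3*3^1*2137^1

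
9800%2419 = 124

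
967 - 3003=-2036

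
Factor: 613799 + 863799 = 2^1 * 223^1 * 3313^1 = 1477598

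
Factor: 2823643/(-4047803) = -1*29^1*97367^1*4047803^(-1)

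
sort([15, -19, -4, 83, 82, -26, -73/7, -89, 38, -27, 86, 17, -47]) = [-89, -47, -27, -26, -19, -73/7, -4, 15, 17, 38, 82, 83, 86]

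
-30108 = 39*(-772)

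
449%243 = 206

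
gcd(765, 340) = 85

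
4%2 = 0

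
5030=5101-71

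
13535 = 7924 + 5611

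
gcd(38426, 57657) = 1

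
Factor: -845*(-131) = 5^1*13^2*131^1 = 110695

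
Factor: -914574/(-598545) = 2^1 * 3^(-1) * 5^(-1) * 47^(-1) * 283^(-1) * 152429^1 = 304858/199515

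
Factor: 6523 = 11^1*593^1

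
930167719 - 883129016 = 47038703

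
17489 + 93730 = 111219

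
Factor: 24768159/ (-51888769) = -1*3^1*13^1*79^1*8039^1*51888769^ (-1)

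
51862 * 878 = 45534836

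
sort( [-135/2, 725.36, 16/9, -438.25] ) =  [-438.25, -135/2, 16/9, 725.36] 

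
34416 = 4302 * 8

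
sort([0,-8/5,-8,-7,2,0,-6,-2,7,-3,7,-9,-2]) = [-9,-8,-7,-6,-3,-2,-2,-8/5,0,0,2,7,7]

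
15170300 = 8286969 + 6883331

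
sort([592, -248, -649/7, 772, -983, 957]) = [-983, -248, -649/7, 592, 772, 957]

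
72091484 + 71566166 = 143657650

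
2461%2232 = 229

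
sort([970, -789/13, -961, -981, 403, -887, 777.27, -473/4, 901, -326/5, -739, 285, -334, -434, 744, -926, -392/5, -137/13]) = [-981, -961, -926, -887, -739, -434, -334, -473/4, -392/5, -326/5, -789/13, -137/13, 285, 403, 744, 777.27, 901, 970]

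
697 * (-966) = -673302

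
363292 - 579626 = -216334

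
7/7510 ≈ 0.000932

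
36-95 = -59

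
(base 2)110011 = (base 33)1i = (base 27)1o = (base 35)1g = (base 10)51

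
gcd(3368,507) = 1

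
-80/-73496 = 10/9187 ≈ 0.00109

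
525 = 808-283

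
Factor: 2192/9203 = 2^4*137^1*9203^(-1) 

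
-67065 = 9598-76663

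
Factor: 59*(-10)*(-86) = 2^2*5^1*43^1*59^1 = 50740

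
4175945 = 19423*215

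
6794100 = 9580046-2785946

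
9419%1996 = 1435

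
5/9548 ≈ 0.000524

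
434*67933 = 29482922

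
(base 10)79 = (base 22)3d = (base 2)1001111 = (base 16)4f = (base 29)2l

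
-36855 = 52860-89715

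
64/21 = 3 + 1/21 ≈ 3.05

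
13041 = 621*21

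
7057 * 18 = 127026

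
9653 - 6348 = 3305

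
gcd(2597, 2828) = 7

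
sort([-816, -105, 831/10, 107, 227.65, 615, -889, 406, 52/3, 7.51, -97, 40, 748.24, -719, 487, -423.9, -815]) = [-889, -816, -815, -719, -423.9, -105, -97, 7.51, 52/3, 40, 831/10, 107, 227.65, 406, 487, 615, 748.24]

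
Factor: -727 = -1*727^1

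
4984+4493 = 9477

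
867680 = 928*935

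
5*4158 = 20790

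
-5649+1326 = -4323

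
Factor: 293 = 293^1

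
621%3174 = 621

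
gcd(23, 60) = 1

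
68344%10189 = 7210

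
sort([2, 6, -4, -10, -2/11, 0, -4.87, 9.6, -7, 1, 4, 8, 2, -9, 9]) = [-10, -9, -7, -4.87, -4, -2/11, 0, 1, 2, 2, 4, 6, 8, 9, 9.6]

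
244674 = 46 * 5319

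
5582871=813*6867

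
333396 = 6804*49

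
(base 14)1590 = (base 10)3850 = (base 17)d58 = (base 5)110400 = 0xf0a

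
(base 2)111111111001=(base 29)4p0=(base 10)4089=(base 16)ff9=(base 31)47s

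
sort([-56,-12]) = [-56,-12]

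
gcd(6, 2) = 2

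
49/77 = 7/11 ≈ 0.636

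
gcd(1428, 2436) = 84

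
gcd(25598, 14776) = 2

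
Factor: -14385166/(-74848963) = 2^1 * 7^(-1) * 19^1 * 23^1 * 109^1 * 151^1 * 10692709^(-1)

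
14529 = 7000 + 7529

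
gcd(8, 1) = 1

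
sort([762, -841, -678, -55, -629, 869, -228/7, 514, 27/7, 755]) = [-841, -678, -629, -55, -228/7, 27/7, 514, 755, 762, 869]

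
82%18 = 10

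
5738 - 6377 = -639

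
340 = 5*68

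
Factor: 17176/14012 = 2^1 * 19^1 * 31^(-1) = 38/31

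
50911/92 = 553 + 35/92 ≈ 553.38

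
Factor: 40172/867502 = 2^1*11^2*19^(-1)*37^(-1)*83^1*617^(-1) = 20086/433751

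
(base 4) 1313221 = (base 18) 15b7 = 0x1de9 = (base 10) 7657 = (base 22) fi1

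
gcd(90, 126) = 18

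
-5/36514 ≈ -0.000137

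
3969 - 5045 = -1076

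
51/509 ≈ 0.100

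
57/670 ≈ 0.0851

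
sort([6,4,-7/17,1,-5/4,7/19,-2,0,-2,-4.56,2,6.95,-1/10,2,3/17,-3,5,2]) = [-4.56,-3,-2,-2,-5/4,-7/17,-1/10,0,3/17,7/19,1,2,2,2,4,5,6,6.95]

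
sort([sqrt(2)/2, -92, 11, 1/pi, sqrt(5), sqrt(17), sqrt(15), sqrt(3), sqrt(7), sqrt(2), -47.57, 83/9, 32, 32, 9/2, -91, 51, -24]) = [-92, -91, -47.57, -24, 1/pi, sqrt(2)/2, sqrt(2), sqrt(3), sqrt(5), sqrt(7), sqrt(15), sqrt(17), 9/2, 83/9, 11, 32, 32, 51]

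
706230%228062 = 22044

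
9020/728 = 12 + 71/182 ≈ 12.39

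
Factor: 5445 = 3^2*5^1*11^2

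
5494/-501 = -10 - 484/501 ≈ -10.97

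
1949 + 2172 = 4121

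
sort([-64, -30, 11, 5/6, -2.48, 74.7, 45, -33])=[-64, -33, -30, -2.48, 5/6, 11, 45, 74.7]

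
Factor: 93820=2^2 * 5^1 * 4691^1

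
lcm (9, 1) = 9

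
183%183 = 0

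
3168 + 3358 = 6526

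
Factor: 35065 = 5^1 * 7013^1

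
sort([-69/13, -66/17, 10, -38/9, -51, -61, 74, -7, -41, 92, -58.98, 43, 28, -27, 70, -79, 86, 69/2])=[-79, -61, -58.98, -51, -41, -27, -7, -69/13, -38/9, -66/17, 10, 28, 69/2, 43, 70, 74, 86, 92]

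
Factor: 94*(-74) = -1*2^2*37^1*47^1 = -6956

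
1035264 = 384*2696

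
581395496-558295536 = 23099960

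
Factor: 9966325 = 5^2*43^1*73^1*127^1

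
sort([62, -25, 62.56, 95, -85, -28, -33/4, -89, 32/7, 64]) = [-89, -85, -28, -25, -33/4, 32/7, 62, 62.56, 64, 95]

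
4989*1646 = 8211894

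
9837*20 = 196740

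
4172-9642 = -5470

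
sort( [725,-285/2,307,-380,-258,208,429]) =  [-380,-258,-285/2,208,307,429,725]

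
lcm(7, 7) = 7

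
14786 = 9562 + 5224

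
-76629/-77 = 10947/11 ≈ 995.18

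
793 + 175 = 968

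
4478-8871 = -4393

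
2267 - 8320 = -6053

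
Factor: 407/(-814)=-1*2^(-1)=-1/2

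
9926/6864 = 4963/3432 ≈ 1.45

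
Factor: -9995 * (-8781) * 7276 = 2^2 * 3^1 * 5^1 * 17^1 * 107^1 * 1999^1 * 2927^1 = 638586107220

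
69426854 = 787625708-718198854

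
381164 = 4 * 95291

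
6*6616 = 39696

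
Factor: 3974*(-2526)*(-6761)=2^2*3^1*421^1*1987^1*6761^1=67869108564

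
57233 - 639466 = -582233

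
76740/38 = 38370/19 ≈ 2019.47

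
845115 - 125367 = 719748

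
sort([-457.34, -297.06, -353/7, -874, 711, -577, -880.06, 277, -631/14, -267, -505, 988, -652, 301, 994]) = [-880.06, -874, -652, -577, -505, -457.34, -297.06, -267, -353/7, -631/14, 277, 301, 711, 988, 994]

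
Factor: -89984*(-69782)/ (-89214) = -1*2^7*3^ (-1)*19^1*23^1*37^2*41^1*14869^ (-1) = -3139631744/44607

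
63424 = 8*7928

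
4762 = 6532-1770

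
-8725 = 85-8810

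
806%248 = 62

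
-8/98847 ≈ -0.0000809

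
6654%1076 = 198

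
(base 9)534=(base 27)g4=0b110110100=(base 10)436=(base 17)18b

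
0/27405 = 0 = 0.00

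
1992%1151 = 841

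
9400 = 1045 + 8355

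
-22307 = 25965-48272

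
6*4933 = 29598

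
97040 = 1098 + 95942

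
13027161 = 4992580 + 8034581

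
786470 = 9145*86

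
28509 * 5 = 142545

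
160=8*20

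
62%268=62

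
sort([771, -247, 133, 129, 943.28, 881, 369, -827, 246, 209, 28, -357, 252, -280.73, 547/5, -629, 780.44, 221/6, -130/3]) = [-827, -629, -357, -280.73, -247, -130/3, 28, 221/6, 547/5, 129, 133, 209, 246, 252, 369, 771, 780.44, 881, 943.28]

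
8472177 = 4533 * 1869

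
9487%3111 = 154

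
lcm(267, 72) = 6408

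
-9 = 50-59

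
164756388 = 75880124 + 88876264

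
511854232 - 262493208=249361024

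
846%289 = 268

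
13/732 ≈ 0.0178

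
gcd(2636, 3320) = 4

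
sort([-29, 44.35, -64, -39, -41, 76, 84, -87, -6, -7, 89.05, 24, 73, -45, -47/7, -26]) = [-87, -64, -45, -41, -39, -29, -26, -7, -47/7, -6, 24, 44.35, 73, 76, 84, 89.05]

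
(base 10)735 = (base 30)of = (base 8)1337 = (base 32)mv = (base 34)ll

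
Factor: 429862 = 2^1*17^1*47^1*269^1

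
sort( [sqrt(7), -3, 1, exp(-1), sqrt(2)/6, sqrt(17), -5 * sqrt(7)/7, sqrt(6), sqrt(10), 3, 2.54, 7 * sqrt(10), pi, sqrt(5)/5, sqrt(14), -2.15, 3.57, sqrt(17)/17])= [-3, -2.15, -5 * sqrt(7)/7, sqrt(2)/6, sqrt(17)/17, exp(-1), sqrt(5)/5, 1, sqrt(6), 2.54, sqrt(7), 3, pi, sqrt(10), 3.57, sqrt(14), sqrt(17), 7 * sqrt(10)]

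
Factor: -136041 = -1*3^1*137^1*331^1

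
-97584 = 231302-328886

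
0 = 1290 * 0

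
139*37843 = 5260177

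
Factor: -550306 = -1 * 2^1 * 275153^1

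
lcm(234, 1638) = 1638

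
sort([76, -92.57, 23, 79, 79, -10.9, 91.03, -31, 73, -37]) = [-92.57, -37, -31, -10.9, 23, 73, 76, 79, 79, 91.03]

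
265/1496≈0.177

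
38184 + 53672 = 91856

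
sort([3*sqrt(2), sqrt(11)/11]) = [sqrt(11)/11, 3*sqrt(2)]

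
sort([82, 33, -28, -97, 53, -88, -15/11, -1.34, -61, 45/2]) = [-97, -88, -61, -28, -15/11, -1.34, 45/2, 33, 53, 82]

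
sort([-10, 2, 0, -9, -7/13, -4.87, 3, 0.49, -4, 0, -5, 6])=[-10, -9, -5, -4.87, -4, -7/13, 0, 0, 0.49, 2, 3, 6]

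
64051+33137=97188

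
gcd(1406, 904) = 2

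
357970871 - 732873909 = -374903038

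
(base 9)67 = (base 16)3d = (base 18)37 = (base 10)61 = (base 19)34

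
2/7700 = 1/3850 ≈ 0.000260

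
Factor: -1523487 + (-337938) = -1*3^2*5^2*8273^1 = -1861425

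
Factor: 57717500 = 2^2 * 5^4 * 23087^1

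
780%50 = 30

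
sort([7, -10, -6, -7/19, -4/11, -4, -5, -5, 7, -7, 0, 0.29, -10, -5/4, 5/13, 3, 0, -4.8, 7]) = [-10, -10, -7, -6, -5, -5, -4.8, -4, -5/4, -7/19, -4/11, 0, 0, 0.29, 5/13, 3, 7, 7, 7]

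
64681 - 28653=36028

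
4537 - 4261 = 276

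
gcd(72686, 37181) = 1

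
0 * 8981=0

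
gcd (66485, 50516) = 1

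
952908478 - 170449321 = 782459157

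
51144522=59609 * 858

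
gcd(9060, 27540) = 60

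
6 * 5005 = 30030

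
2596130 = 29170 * 89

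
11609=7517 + 4092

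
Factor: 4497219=3^2*499691^1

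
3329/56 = 59 + 25/56 ≈ 59.45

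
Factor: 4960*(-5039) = -1*2^5*5^1*31^1*5039^1 = -24993440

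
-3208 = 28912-32120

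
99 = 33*3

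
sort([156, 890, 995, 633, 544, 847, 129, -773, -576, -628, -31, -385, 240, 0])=[-773, -628, -576, -385, -31, 0, 129, 156, 240, 544, 633, 847, 890, 995]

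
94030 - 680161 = -586131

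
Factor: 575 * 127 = 5^2 * 23^1 * 127^1 = 73025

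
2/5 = 0.40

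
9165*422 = 3867630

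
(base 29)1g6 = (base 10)1311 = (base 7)3552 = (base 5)20221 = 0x51f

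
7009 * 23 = 161207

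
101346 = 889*114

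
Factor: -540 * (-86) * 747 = 2^3 * 3^5 * 5^1 * 43^1 * 83^1 = 34690680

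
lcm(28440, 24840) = 1962360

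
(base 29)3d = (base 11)91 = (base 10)100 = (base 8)144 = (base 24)44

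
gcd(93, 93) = 93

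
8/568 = 1/71 ≈ 0.0141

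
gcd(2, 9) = 1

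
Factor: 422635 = 5^1 * 181^1 * 467^1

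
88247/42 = 2101 + 5/42 ≈ 2101.12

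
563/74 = 7 + 45/74 ≈ 7.61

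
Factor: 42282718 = 2^1 * 151^1 * 140009^1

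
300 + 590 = 890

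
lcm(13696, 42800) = 342400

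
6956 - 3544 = 3412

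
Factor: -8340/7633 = -1*2^2*3^1*5^1*17^(-1)*139^1*449^(-1)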